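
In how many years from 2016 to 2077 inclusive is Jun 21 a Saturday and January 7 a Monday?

2

Check each year's weekday for Jun 21 and January 7:
  2016: Tue/Thu  2017: Wed/Sat  2018: Thu/Sun  2019: Fri/Mon  2020: Sun/Tue  2021: Mon/Thu  2022: Tue/Fri  2023: Wed/Sat  2024: Fri/Sun  2025: Sat/Tue  2026: Sun/Wed  2027: Mon/Thu  2028: Wed/Fri  2029: Thu/Sun  …(34 more)…  2064: Sat/Mon ✓  2065: Sun/Wed  2066: Mon/Thu  2067: Tue/Fri  2068: Thu/Sat  2069: Fri/Mon  2070: Sat/Tue  2071: Sun/Wed  2072: Tue/Thu  2073: Wed/Sat  2074: Thu/Sun  2075: Fri/Mon  2076: Sun/Tue  2077: Mon/Thu
Both conditions hold in: 2036, 2064 — 2.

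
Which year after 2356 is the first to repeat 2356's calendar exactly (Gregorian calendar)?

Two years share a calendar iff Jan 1 falls on the same weekday and both are leap or both are common. 2356: Jan 1 is Sunday, leap year.
2357: Jan 1 Tuesday, common
2358: Jan 1 Wednesday, common
2359: Jan 1 Thursday, common
2360: Jan 1 Friday, leap
2361: Jan 1 Sunday, common
2362: Jan 1 Monday, common
2363: Jan 1 Tuesday, common
2364: Jan 1 Wednesday, leap
2365: Jan 1 Friday, common
2366: Jan 1 Saturday, common
2367: Jan 1 Sunday, common
2368: Jan 1 Monday, leap
2369: Jan 1 Wednesday, common
2370: Jan 1 Thursday, common
2371: Jan 1 Friday, common
2372: Jan 1 Saturday, leap
2373: Jan 1 Monday, common
2374: Jan 1 Tuesday, common
2375: Jan 1 Wednesday, common
2376: Jan 1 Thursday, leap
2377: Jan 1 Saturday, common
2378: Jan 1 Sunday, common
2379: Jan 1 Monday, common
2380: Jan 1 Tuesday, leap
2381: Jan 1 Thursday, common
2382: Jan 1 Friday, common
2383: Jan 1 Saturday, common
2384: Jan 1 Sunday, leap
2384 matches on both conditions.

2384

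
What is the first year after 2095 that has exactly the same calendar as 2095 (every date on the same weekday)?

2101

Two years share a calendar iff Jan 1 falls on the same weekday and both are leap or both are common. 2095: Jan 1 is Saturday, common year.
2096: Jan 1 Sunday, leap
2097: Jan 1 Tuesday, common
2098: Jan 1 Wednesday, common
2099: Jan 1 Thursday, common
2100: Jan 1 Friday, common
2101: Jan 1 Saturday, common
2101 matches on both conditions.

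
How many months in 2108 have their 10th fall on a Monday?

Check the 10th of each month of 2108: Jan 10: Tue, Feb 10: Fri, Mar 10: Sat, Apr 10: Tue, May 10: Thu, Jun 10: Sun, Jul 10: Tue, Aug 10: Fri, Sep 10: Mon, Oct 10: Wed, Nov 10: Sat, Dec 10: Mon.
Monday occurs in September, December — 2 months.

2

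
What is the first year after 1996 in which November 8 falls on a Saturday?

From one year to the next, a fixed date's weekday advances by 1, or by 2 when a Feb 29 lies between the two dates.
1996: November 8 is Friday.
1997: Saturday (+1)
November 8 falls on a Saturday in 1997.

1997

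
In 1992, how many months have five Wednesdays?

5

A month of length L has five Wednesdays iff its first Wednesday is on day ≤ L−28 (so day 1–3 in a 31-day month, 1–2 in a 30-day month, day 1 in a leap February).
Checking each month of 1992: Jan starts Wed (31d) ✓; Feb starts Sat (29d); Mar starts Sun (31d); Apr starts Wed (30d) ✓; May starts Fri (31d); Jun starts Mon (30d); Jul starts Wed (31d) ✓; Aug starts Sat (31d); Sep starts Tue (30d) ✓; Oct starts Thu (31d); Nov starts Sun (30d); Dec starts Tue (31d) ✓.
Five-Wednesday months: January, April, July, September, December → 5.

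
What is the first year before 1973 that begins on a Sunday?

Jan 1 advances by 2 weekdays after a leap year and by 1 after a common year.
1973: Jan 1 is Monday.
1972: Saturday (leap)
1971: Friday
1970: Thursday
1969: Wednesday
1968: Monday (leap)
1967: Sunday
1967 begins on a Sunday

1967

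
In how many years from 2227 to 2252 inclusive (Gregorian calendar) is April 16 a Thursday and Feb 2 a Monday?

Check each year's weekday for April 16 and Feb 2:
  2227: Mon/Fri  2228: Wed/Sat  2229: Thu/Mon ✓  2230: Fri/Tue  2231: Sat/Wed  2232: Mon/Thu  2233: Tue/Sat  2234: Wed/Sun  2235: Thu/Mon ✓  2236: Sat/Tue  2237: Sun/Thu  2238: Mon/Fri  2239: Tue/Sat  2240: Thu/Sun  2241: Fri/Tue  2242: Sat/Wed  2243: Sun/Thu  2244: Tue/Fri  2245: Wed/Sun  2246: Thu/Mon ✓  2247: Fri/Tue  2248: Sun/Wed  2249: Mon/Fri  2250: Tue/Sat  2251: Wed/Sun  2252: Fri/Mon
Both conditions hold in: 2229, 2235, 2246 — 3.

3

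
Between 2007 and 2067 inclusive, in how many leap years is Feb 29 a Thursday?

Leap years in 2007–2067: 15 of them.
Feb 29 weekday advances by 5 (mod 7) from one leap year to the next four years later (or differs when a century non-leap intervenes).
Leap-day weekdays: 2008:Fri 2012:Wed 2016:Mon 2020:Sat 2024:Thu✓ 2028:Tue 2032:Sun 2036:Fri 2040:Wed 2044:Mon 2048:Sat 2052:Thu✓ 2056:Tue 2060:Sun 2064:Fri
Thursday: 2024, 2052 → 2.

2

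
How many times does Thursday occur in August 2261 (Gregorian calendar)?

5

August 2261 has 31 days and begins on Thursday.
The first Thursday is August 1.
Thursdays fall on 1, 8, 15, 22, 29 — that's 5.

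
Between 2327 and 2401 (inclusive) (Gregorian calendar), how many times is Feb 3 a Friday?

Track Feb 3's weekday year by year (advancing +1, or +2 across a Feb 29):
  2327: Thu  2328: Fri (+1) ✓  2329: Sun (+2)  2330: Mon (+1)  2331: Tue (+1)
  2332: Wed (+1)  2333: Fri (+2) ✓  2334: Sat (+1)  2335: Sun (+1)  2336: Mon (+1)
  2337: Wed (+2)  2338: Thu (+1)  2339: Fri (+1) ✓  2340: Sat (+1)  … (47 more years) …
  2388: Wed (+1)  2389: Fri (+2) ✓  2390: Sat (+1)  2391: Sun (+1)  2392: Mon (+1)
  2393: Wed (+2)  2394: Thu (+1)  2395: Fri (+1) ✓  2396: Sat (+1)  2397: Mon (+2)
  2398: Tue (+1)  2399: Wed (+1)  2400: Thu (+1)  2401: Sat (+2)
Friday years: 2328, 2333, 2339, 2350, 2356, 2361, 2367, 2378, 2384, 2389, 2395 — 11 in total.

11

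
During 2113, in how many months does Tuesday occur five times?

4

A month of length L has five Tuesdays iff its first Tuesday is on day ≤ L−28 (so day 1–3 in a 31-day month, 1–2 in a 30-day month, day 1 in a leap February).
Checking each month of 2113: Jan starts Sun (31d) ✓; Feb starts Wed (28d); Mar starts Wed (31d); Apr starts Sat (30d); May starts Mon (31d) ✓; Jun starts Thu (30d); Jul starts Sat (31d); Aug starts Tue (31d) ✓; Sep starts Fri (30d); Oct starts Sun (31d) ✓; Nov starts Wed (30d); Dec starts Fri (31d).
Five-Tuesday months: January, May, August, October → 4.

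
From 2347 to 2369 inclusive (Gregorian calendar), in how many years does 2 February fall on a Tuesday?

Track 2 February's weekday year by year (advancing +1, or +2 across a Feb 29):
  2347: Sun  2348: Mon (+1)  2349: Wed (+2)  2350: Thu (+1)  2351: Fri (+1)
  2352: Sat (+1)  2353: Mon (+2)  2354: Tue (+1) ✓  2355: Wed (+1)  2356: Thu (+1)
  2357: Sat (+2)  2358: Sun (+1)  2359: Mon (+1)  2360: Tue (+1) ✓  2361: Thu (+2)
  2362: Fri (+1)  2363: Sat (+1)  2364: Sun (+1)  2365: Tue (+2) ✓  2366: Wed (+1)
  2367: Thu (+1)  2368: Fri (+1)  2369: Sun (+2)
Tuesday years: 2354, 2360, 2365 — 3 in total.

3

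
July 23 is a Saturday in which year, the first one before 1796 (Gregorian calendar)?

1791

From one year to the next, a fixed date's weekday advances by 1, or by 2 when a Feb 29 lies between the two dates.
1796: July 23 is Saturday.
1795: Thursday (−2)
1794: Wednesday (−1)
1793: Tuesday (−1)
1792: Monday (−1)
1791: Saturday (−2)
July 23 falls on a Saturday in 1791.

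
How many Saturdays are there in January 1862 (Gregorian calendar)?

4

January 1862 has 31 days and begins on Wednesday.
The first Saturday is January 4.
Saturdays fall on 4, 11, 18, 25 — that's 4.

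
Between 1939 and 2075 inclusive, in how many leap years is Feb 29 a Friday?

5

Leap years in 1939–2075: 34 of them.
Feb 29 weekday advances by 5 (mod 7) from one leap year to the next four years later (or differs when a century non-leap intervenes).
Leap-day weekdays: 1940:Thu 1944:Tue 1948:Sun 1952:Fri✓ 1956:Wed 1960:Mon 1964:Sat 1968:Thu 1972:Tue 1976:Sun 1980:Fri✓ 1984:Wed 1988:Mon …(8 more)… 2024:Thu 2028:Tue 2032:Sun 2036:Fri✓ 2040:Wed 2044:Mon 2048:Sat 2052:Thu 2056:Tue 2060:Sun 2064:Fri✓ 2068:Wed 2072:Mon
Friday: 1952, 1980, 2008, 2036, 2064 → 5.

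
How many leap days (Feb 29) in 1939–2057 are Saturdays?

4

Leap years in 1939–2057: 30 of them.
Feb 29 weekday advances by 5 (mod 7) from one leap year to the next four years later (or differs when a century non-leap intervenes).
Leap-day weekdays: 1940:Thu 1944:Tue 1948:Sun 1952:Fri 1956:Wed 1960:Mon 1964:Sat✓ 1968:Thu 1972:Tue 1976:Sun 1980:Fri 1984:Wed 1988:Mon …(4 more)… 2008:Fri 2012:Wed 2016:Mon 2020:Sat✓ 2024:Thu 2028:Tue 2032:Sun 2036:Fri 2040:Wed 2044:Mon 2048:Sat✓ 2052:Thu 2056:Tue
Saturday: 1964, 1992, 2020, 2048 → 4.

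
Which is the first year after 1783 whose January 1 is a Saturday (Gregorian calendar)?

1785

Jan 1 advances by 2 weekdays after a leap year and by 1 after a common year.
1783: Jan 1 is Wednesday.
1784: Thursday (leap)
1785: Saturday
1785 begins on a Saturday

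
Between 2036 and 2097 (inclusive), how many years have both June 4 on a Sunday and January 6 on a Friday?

Check each year's weekday for June 4 and January 6:
  2036: Wed/Sun  2037: Thu/Tue  2038: Fri/Wed  2039: Sat/Thu  2040: Mon/Fri  2041: Tue/Sun  2042: Wed/Mon  2043: Thu/Tue  2044: Sat/Wed  2045: Sun/Fri ✓  2046: Mon/Sat  2047: Tue/Sun  2048: Thu/Mon  2049: Fri/Wed  …(34 more)…  2084: Sun/Thu  2085: Mon/Sat  2086: Tue/Sun  2087: Wed/Mon  2088: Fri/Tue  2089: Sat/Thu  2090: Sun/Fri ✓  2091: Mon/Sat  2092: Wed/Sun  2093: Thu/Tue  2094: Fri/Wed  2095: Sat/Thu  2096: Mon/Fri  2097: Tue/Sun
Both conditions hold in: 2045, 2051, 2062, 2073, 2079, 2090 — 6.

6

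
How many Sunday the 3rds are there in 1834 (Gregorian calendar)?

1

Check the 3rd of each month of 1834: Jan 3: Fri, Feb 3: Mon, Mar 3: Mon, Apr 3: Thu, May 3: Sat, Jun 3: Tue, Jul 3: Thu, Aug 3: Sun, Sep 3: Wed, Oct 3: Fri, Nov 3: Mon, Dec 3: Wed.
Sunday occurs in August — 1 month.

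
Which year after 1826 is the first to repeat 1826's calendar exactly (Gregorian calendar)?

1837

Two years share a calendar iff Jan 1 falls on the same weekday and both are leap or both are common. 1826: Jan 1 is Sunday, common year.
1827: Jan 1 Monday, common
1828: Jan 1 Tuesday, leap
1829: Jan 1 Thursday, common
1830: Jan 1 Friday, common
1831: Jan 1 Saturday, common
1832: Jan 1 Sunday, leap
1833: Jan 1 Tuesday, common
1834: Jan 1 Wednesday, common
1835: Jan 1 Thursday, common
1836: Jan 1 Friday, leap
1837: Jan 1 Sunday, common
1837 matches on both conditions.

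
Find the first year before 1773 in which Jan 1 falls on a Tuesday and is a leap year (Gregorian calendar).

1760

Jan 1 advances by 2 weekdays after a leap year and by 1 after a common year.
1773: Jan 1 is Friday.
1772: Wednesday (leap)
1771: Tuesday
1770: Monday
1769: Sunday
1768: Friday (leap)
1767: Thursday
1766: Wednesday
1765: Tuesday
1764: Sunday (leap)
1763: Saturday
1762: Friday
1761: Thursday
1760: Tuesday (leap)
1760 begins on a Tuesday and is a leap year.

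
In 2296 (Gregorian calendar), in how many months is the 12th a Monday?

Check the 12th of each month of 2296: Jan 12: Sun, Feb 12: Wed, Mar 12: Thu, Apr 12: Sun, May 12: Tue, Jun 12: Fri, Jul 12: Sun, Aug 12: Wed, Sep 12: Sat, Oct 12: Mon, Nov 12: Thu, Dec 12: Sat.
Monday occurs in October — 1 month.

1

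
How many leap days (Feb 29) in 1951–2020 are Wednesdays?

Leap years in 1951–2020: 18 of them.
Feb 29 weekday advances by 5 (mod 7) from one leap year to the next four years later (or differs when a century non-leap intervenes).
Leap-day weekdays: 1952:Fri 1956:Wed✓ 1960:Mon 1964:Sat 1968:Thu 1972:Tue 1976:Sun 1980:Fri 1984:Wed✓ 1988:Mon 1992:Sat 1996:Thu 2000:Tue 2004:Sun 2008:Fri 2012:Wed✓ 2016:Mon 2020:Sat
Wednesday: 1956, 1984, 2012 → 3.

3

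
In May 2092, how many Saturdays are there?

5

May 2092 has 31 days and begins on Thursday.
The first Saturday is May 3.
Saturdays fall on 3, 10, 17, 24, 31 — that's 5.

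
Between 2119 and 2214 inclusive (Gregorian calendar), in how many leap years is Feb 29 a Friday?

3

Leap years in 2119–2214: 23 of them.
Feb 29 weekday advances by 5 (mod 7) from one leap year to the next four years later (or differs when a century non-leap intervenes).
Leap-day weekdays: 2120:Thu 2124:Tue 2128:Sun 2132:Fri✓ 2136:Wed 2140:Mon 2144:Sat 2148:Thu 2152:Tue 2156:Sun 2160:Fri✓ 2164:Wed 2168:Mon 2172:Sat 2176:Thu 2180:Tue 2184:Sun 2188:Fri✓ 2192:Wed 2196:Mon 2204:Wed 2208:Mon 2212:Sat
Friday: 2132, 2160, 2188 → 3.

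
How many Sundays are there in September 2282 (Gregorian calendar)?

4

September 2282 has 30 days and begins on Friday.
The first Sunday is September 3.
Sundays fall on 3, 10, 17, 24 — that's 4.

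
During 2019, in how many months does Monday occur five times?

4

A month of length L has five Mondays iff its first Monday is on day ≤ L−28 (so day 1–3 in a 31-day month, 1–2 in a 30-day month, day 1 in a leap February).
Checking each month of 2019: Jan starts Tue (31d); Feb starts Fri (28d); Mar starts Fri (31d); Apr starts Mon (30d) ✓; May starts Wed (31d); Jun starts Sat (30d); Jul starts Mon (31d) ✓; Aug starts Thu (31d); Sep starts Sun (30d) ✓; Oct starts Tue (31d); Nov starts Fri (30d); Dec starts Sun (31d) ✓.
Five-Monday months: April, July, September, December → 4.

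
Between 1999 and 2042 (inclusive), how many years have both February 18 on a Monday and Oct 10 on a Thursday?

Check each year's weekday for February 18 and Oct 10:
  1999: Thu/Sun  2000: Fri/Tue  2001: Sun/Wed  2002: Mon/Thu ✓  2003: Tue/Fri  2004: Wed/Sun  2005: Fri/Mon  2006: Sat/Tue  2007: Sun/Wed  2008: Mon/Fri  2009: Wed/Sat  2010: Thu/Sun  2011: Fri/Mon  2012: Sat/Wed  …(16 more)…  2029: Sun/Wed  2030: Mon/Thu ✓  2031: Tue/Fri  2032: Wed/Sun  2033: Fri/Mon  2034: Sat/Tue  2035: Sun/Wed  2036: Mon/Fri  2037: Wed/Sat  2038: Thu/Sun  2039: Fri/Mon  2040: Sat/Wed  2041: Mon/Thu ✓  2042: Tue/Fri
Both conditions hold in: 2002, 2013, 2019, 2030, 2041 — 5.

5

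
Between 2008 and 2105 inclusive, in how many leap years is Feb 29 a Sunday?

Leap years in 2008–2105: 24 of them.
Feb 29 weekday advances by 5 (mod 7) from one leap year to the next four years later (or differs when a century non-leap intervenes).
Leap-day weekdays: 2008:Fri 2012:Wed 2016:Mon 2020:Sat 2024:Thu 2028:Tue 2032:Sun✓ 2036:Fri 2040:Wed 2044:Mon 2048:Sat 2052:Thu 2056:Tue 2060:Sun✓ 2064:Fri 2068:Wed 2072:Mon 2076:Sat 2080:Thu 2084:Tue 2088:Sun✓ 2092:Fri 2096:Wed 2104:Fri
Sunday: 2032, 2060, 2088 → 3.

3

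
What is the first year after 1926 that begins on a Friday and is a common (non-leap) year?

Jan 1 advances by 2 weekdays after a leap year and by 1 after a common year.
1926: Jan 1 is Friday.
1927: Saturday
1928: Sunday (leap)
1929: Tuesday
1930: Wednesday
1931: Thursday
1932: Friday (leap)
1933: Sunday
1934: Monday
1935: Tuesday
1936: Wednesday (leap)
1937: Friday
1937 begins on a Friday and is a common year.

1937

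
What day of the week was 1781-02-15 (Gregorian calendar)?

Thursday

January 1, 1781 is a Monday.
February 15 is day 46 of the year, i.e. 45 days after Jan 1.
45 mod 7 = 3, so advance 3 weekdays from Monday: Thursday.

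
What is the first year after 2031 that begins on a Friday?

2038

Jan 1 advances by 2 weekdays after a leap year and by 1 after a common year.
2031: Jan 1 is Wednesday.
2032: Thursday (leap)
2033: Saturday
2034: Sunday
2035: Monday
2036: Tuesday (leap)
2037: Thursday
2038: Friday
2038 begins on a Friday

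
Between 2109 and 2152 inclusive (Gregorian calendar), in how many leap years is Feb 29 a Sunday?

Leap years in 2109–2152: 11 of them.
Feb 29 weekday advances by 5 (mod 7) from one leap year to the next four years later (or differs when a century non-leap intervenes).
Leap-day weekdays: 2112:Mon 2116:Sat 2120:Thu 2124:Tue 2128:Sun✓ 2132:Fri 2136:Wed 2140:Mon 2144:Sat 2148:Thu 2152:Tue
Sunday: 2128 → 1.

1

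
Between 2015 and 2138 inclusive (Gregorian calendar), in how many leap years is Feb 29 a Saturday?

4

Leap years in 2015–2138: 30 of them.
Feb 29 weekday advances by 5 (mod 7) from one leap year to the next four years later (or differs when a century non-leap intervenes).
Leap-day weekdays: 2016:Mon 2020:Sat✓ 2024:Thu 2028:Tue 2032:Sun 2036:Fri 2040:Wed 2044:Mon 2048:Sat✓ 2052:Thu 2056:Tue 2060:Sun 2064:Fri …(4 more)… 2084:Tue 2088:Sun 2092:Fri 2096:Wed 2104:Fri 2108:Wed 2112:Mon 2116:Sat✓ 2120:Thu 2124:Tue 2128:Sun 2132:Fri 2136:Wed
Saturday: 2020, 2048, 2076, 2116 → 4.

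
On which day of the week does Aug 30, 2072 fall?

Tuesday

January 1, 2072 is a Friday.
August 30 is day 243 of the year, i.e. 242 days after Jan 1.
242 mod 7 = 4, so advance 4 weekdays from Friday: Tuesday.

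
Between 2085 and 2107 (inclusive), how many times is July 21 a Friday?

Track July 21's weekday year by year (advancing +1, or +2 across a Feb 29):
  2085: Sat  2086: Sun (+1)  2087: Mon (+1)  2088: Wed (+2)  2089: Thu (+1)
  2090: Fri (+1) ✓  2091: Sat (+1)  2092: Mon (+2)  2093: Tue (+1)  2094: Wed (+1)
  2095: Thu (+1)  2096: Sat (+2)  2097: Sun (+1)  2098: Mon (+1)  2099: Tue (+1)
  2100: Wed (+1)  2101: Thu (+1)  2102: Fri (+1) ✓  2103: Sat (+1)  2104: Mon (+2)
  2105: Tue (+1)  2106: Wed (+1)  2107: Thu (+1)
Friday years: 2090, 2102 — 2 in total.

2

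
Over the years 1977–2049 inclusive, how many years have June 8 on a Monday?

Track June 8's weekday year by year (advancing +1, or +2 across a Feb 29):
  1977: Wed  1978: Thu (+1)  1979: Fri (+1)  1980: Sun (+2)  1981: Mon (+1) ✓
  1982: Tue (+1)  1983: Wed (+1)  1984: Fri (+2)  1985: Sat (+1)  1986: Sun (+1)
  1987: Mon (+1) ✓  1988: Wed (+2)  1989: Thu (+1)  1990: Fri (+1)  … (45 more years) …
  2036: Sun (+2)  2037: Mon (+1) ✓  2038: Tue (+1)  2039: Wed (+1)  2040: Fri (+2)
  2041: Sat (+1)  2042: Sun (+1)  2043: Mon (+1) ✓  2044: Wed (+2)  2045: Thu (+1)
  2046: Fri (+1)  2047: Sat (+1)  2048: Mon (+2) ✓  2049: Tue (+1)
Monday years: 1981, 1987, 1992, 1998, 2009, 2015, 2020, 2026, 2037, 2043, 2048 — 11 in total.

11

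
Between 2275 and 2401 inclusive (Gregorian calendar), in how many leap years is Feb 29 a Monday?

Leap years in 2275–2401: 31 of them.
Feb 29 weekday advances by 5 (mod 7) from one leap year to the next four years later (or differs when a century non-leap intervenes).
Leap-day weekdays: 2276:Tue 2280:Sun 2284:Fri 2288:Wed 2292:Mon✓ 2296:Sat 2304:Mon✓ 2308:Sat 2312:Thu 2316:Tue 2320:Sun 2324:Fri 2328:Wed …(5 more)… 2352:Fri 2356:Wed 2360:Mon✓ 2364:Sat 2368:Thu 2372:Tue 2376:Sun 2380:Fri 2384:Wed 2388:Mon✓ 2392:Sat 2396:Thu 2400:Tue
Monday: 2292, 2304, 2332, 2360, 2388 → 5.

5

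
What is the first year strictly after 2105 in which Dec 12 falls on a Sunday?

From one year to the next, a fixed date's weekday advances by 1, or by 2 when a Feb 29 lies between the two dates.
2105: December 12 is Saturday.
2106: Sunday (+1)
Dec 12 falls on a Sunday in 2106.

2106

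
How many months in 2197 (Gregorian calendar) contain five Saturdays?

A month of length L has five Saturdays iff its first Saturday is on day ≤ L−28 (so day 1–3 in a 31-day month, 1–2 in a 30-day month, day 1 in a leap February).
Checking each month of 2197: Jan starts Sun (31d); Feb starts Wed (28d); Mar starts Wed (31d); Apr starts Sat (30d) ✓; May starts Mon (31d); Jun starts Thu (30d); Jul starts Sat (31d) ✓; Aug starts Tue (31d); Sep starts Fri (30d) ✓; Oct starts Sun (31d); Nov starts Wed (30d); Dec starts Fri (31d) ✓.
Five-Saturday months: April, July, September, December → 4.

4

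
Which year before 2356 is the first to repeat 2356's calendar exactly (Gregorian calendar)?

Two years share a calendar iff Jan 1 falls on the same weekday and both are leap or both are common. 2356: Jan 1 is Sunday, leap year.
2355: Jan 1 Saturday, common
2354: Jan 1 Friday, common
2353: Jan 1 Thursday, common
2352: Jan 1 Tuesday, leap
2351: Jan 1 Monday, common
2350: Jan 1 Sunday, common
2349: Jan 1 Saturday, common
2348: Jan 1 Thursday, leap
2347: Jan 1 Wednesday, common
2346: Jan 1 Tuesday, common
2345: Jan 1 Monday, common
2344: Jan 1 Saturday, leap
2343: Jan 1 Friday, common
2342: Jan 1 Thursday, common
2341: Jan 1 Wednesday, common
2340: Jan 1 Monday, leap
2339: Jan 1 Sunday, common
2338: Jan 1 Saturday, common
2337: Jan 1 Friday, common
2336: Jan 1 Wednesday, leap
2335: Jan 1 Tuesday, common
2334: Jan 1 Monday, common
2333: Jan 1 Sunday, common
2332: Jan 1 Friday, leap
2331: Jan 1 Thursday, common
2330: Jan 1 Wednesday, common
2329: Jan 1 Tuesday, common
2328: Jan 1 Sunday, leap
2328 matches on both conditions.

2328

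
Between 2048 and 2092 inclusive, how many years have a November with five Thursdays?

November has 30 days; it has five Thursdays when Thursday falls among the first (month-length − 28) days — i.e. when November 1 is one of Thursday/Wednesday.
November 1 by year: 2048:Sun 2049:Mon 2050:Tue 2051:Wed✓ 2052:Fri 2053:Sat 2054:Sun 2055:Mon 2056:Wed✓ 2057:Thu✓ 2058:Fri 2059:Sat 2060:Mon 2061:Tue 2062:Wed✓ …(15 more)… 2078:Tue 2079:Wed✓ 2080:Fri 2081:Sat 2082:Sun 2083:Mon 2084:Wed✓ 2085:Thu✓ 2086:Fri 2087:Sat 2088:Mon 2089:Tue 2090:Wed✓ 2091:Thu✓ 2092:Sat
Years with five Thursdays: 2051, 2056, 2057, 2062, 2063, 2068, 2073, 2074, 2079, 2084, 2085, 2090, 2091 → 13.

13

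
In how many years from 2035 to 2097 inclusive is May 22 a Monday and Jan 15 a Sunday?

Check each year's weekday for May 22 and Jan 15:
  2035: Tue/Mon  2036: Thu/Tue  2037: Fri/Thu  2038: Sat/Fri  2039: Sun/Sat  2040: Tue/Sun  2041: Wed/Tue  2042: Thu/Wed  2043: Fri/Thu  2044: Sun/Fri  2045: Mon/Sun ✓  2046: Tue/Mon  2047: Wed/Tue  2048: Fri/Wed  …(35 more)…  2084: Mon/Sat  2085: Tue/Mon  2086: Wed/Tue  2087: Thu/Wed  2088: Sat/Thu  2089: Sun/Sat  2090: Mon/Sun ✓  2091: Tue/Mon  2092: Thu/Tue  2093: Fri/Thu  2094: Sat/Fri  2095: Sun/Sat  2096: Tue/Sun  2097: Wed/Tue
Both conditions hold in: 2045, 2051, 2062, 2073, 2079, 2090 — 6.

6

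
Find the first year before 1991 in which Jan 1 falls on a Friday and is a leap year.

Jan 1 advances by 2 weekdays after a leap year and by 1 after a common year.
1991: Jan 1 is Tuesday.
1990: Monday
1989: Sunday
1988: Friday (leap)
1988 begins on a Friday and is a leap year.

1988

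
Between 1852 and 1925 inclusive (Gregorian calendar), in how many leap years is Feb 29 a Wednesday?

Leap years in 1852–1925: 18 of them.
Feb 29 weekday advances by 5 (mod 7) from one leap year to the next four years later (or differs when a century non-leap intervenes).
Leap-day weekdays: 1852:Sun 1856:Fri 1860:Wed✓ 1864:Mon 1868:Sat 1872:Thu 1876:Tue 1880:Sun 1884:Fri 1888:Wed✓ 1892:Mon 1896:Sat 1904:Mon 1908:Sat 1912:Thu 1916:Tue 1920:Sun 1924:Fri
Wednesday: 1860, 1888 → 2.

2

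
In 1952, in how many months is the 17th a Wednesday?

Check the 17th of each month of 1952: Jan 17: Thu, Feb 17: Sun, Mar 17: Mon, Apr 17: Thu, May 17: Sat, Jun 17: Tue, Jul 17: Thu, Aug 17: Sun, Sep 17: Wed, Oct 17: Fri, Nov 17: Mon, Dec 17: Wed.
Wednesday occurs in September, December — 2 months.

2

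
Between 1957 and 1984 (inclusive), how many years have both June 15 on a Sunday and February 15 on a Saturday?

Check each year's weekday for June 15 and February 15:
  1957: Sat/Fri  1958: Sun/Sat ✓  1959: Mon/Sun  1960: Wed/Mon  1961: Thu/Wed  1962: Fri/Thu  1963: Sat/Fri  1964: Mon/Sat  1965: Tue/Mon  1966: Wed/Tue  1967: Thu/Wed  1968: Sat/Thu  1969: Sun/Sat ✓  1970: Mon/Sun  1971: Tue/Mon  1972: Thu/Tue  1973: Fri/Thu  1974: Sat/Fri  1975: Sun/Sat ✓  1976: Tue/Sun  1977: Wed/Tue  1978: Thu/Wed  1979: Fri/Thu  1980: Sun/Fri  1981: Mon/Sun  1982: Tue/Mon  1983: Wed/Tue  1984: Fri/Wed
Both conditions hold in: 1958, 1969, 1975 — 3.

3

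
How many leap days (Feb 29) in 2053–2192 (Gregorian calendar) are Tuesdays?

5

Leap years in 2053–2192: 34 of them.
Feb 29 weekday advances by 5 (mod 7) from one leap year to the next four years later (or differs when a century non-leap intervenes).
Leap-day weekdays: 2056:Tue✓ 2060:Sun 2064:Fri 2068:Wed 2072:Mon 2076:Sat 2080:Thu 2084:Tue✓ 2088:Sun 2092:Fri 2096:Wed 2104:Fri 2108:Wed …(8 more)… 2144:Sat 2148:Thu 2152:Tue✓ 2156:Sun 2160:Fri 2164:Wed 2168:Mon 2172:Sat 2176:Thu 2180:Tue✓ 2184:Sun 2188:Fri 2192:Wed
Tuesday: 2056, 2084, 2124, 2152, 2180 → 5.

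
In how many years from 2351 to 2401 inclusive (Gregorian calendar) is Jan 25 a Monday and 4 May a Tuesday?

Check each year's weekday for Jan 25 and 4 May:
  2351: Thu/Fri  2352: Fri/Sun  2353: Sun/Mon  2354: Mon/Tue ✓  2355: Tue/Wed  2356: Wed/Fri  2357: Fri/Sat  2358: Sat/Sun  2359: Sun/Mon  2360: Mon/Wed  2361: Wed/Thu  2362: Thu/Fri  2363: Fri/Sat  2364: Sat/Mon  …(23 more)…  2388: Mon/Wed  2389: Wed/Thu  2390: Thu/Fri  2391: Fri/Sat  2392: Sat/Mon  2393: Mon/Tue ✓  2394: Tue/Wed  2395: Wed/Thu  2396: Thu/Sat  2397: Sat/Sun  2398: Sun/Mon  2399: Mon/Tue ✓  2400: Tue/Thu  2401: Thu/Fri
Both conditions hold in: 2354, 2365, 2371, 2382, 2393, 2399 — 6.

6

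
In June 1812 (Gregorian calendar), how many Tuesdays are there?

5

June 1812 has 30 days and begins on Monday.
The first Tuesday is June 2.
Tuesdays fall on 2, 9, 16, 23, 30 — that's 5.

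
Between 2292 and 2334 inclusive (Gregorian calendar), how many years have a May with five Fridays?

May has 31 days; it has five Fridays when Friday falls among the first (month-length − 28) days — i.e. when May 1 is one of Friday/Thursday/Wednesday.
May 1 by year: 2292:Sun 2293:Mon 2294:Tue 2295:Wed✓ 2296:Fri✓ 2297:Sat 2298:Sun 2299:Mon 2300:Tue 2301:Wed✓ 2302:Thu✓ 2303:Fri✓ 2304:Sun 2305:Mon 2306:Tue …(13 more)… 2320:Sat 2321:Sun 2322:Mon 2323:Tue 2324:Thu✓ 2325:Fri✓ 2326:Sat 2327:Sun 2328:Tue 2329:Wed✓ 2330:Thu✓ 2331:Fri✓ 2332:Sun 2333:Mon 2334:Tue
Years with five Fridays: 2295, 2296, 2301, 2302, 2303, 2307, 2308, 2312, 2313, 2314, 2318, 2319, 2324, 2325, 2329, 2330, 2331 → 17.

17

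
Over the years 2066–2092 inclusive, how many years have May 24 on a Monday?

4

Track May 24's weekday year by year (advancing +1, or +2 across a Feb 29):
  2066: Mon ✓  2067: Tue (+1)  2068: Thu (+2)  2069: Fri (+1)  2070: Sat (+1)
  2071: Sun (+1)  2072: Tue (+2)  2073: Wed (+1)  2074: Thu (+1)  2075: Fri (+1)
  2076: Sun (+2)  2077: Mon (+1) ✓  2078: Tue (+1)  2079: Wed (+1)  2080: Fri (+2)
  2081: Sat (+1)  2082: Sun (+1)  2083: Mon (+1) ✓  2084: Wed (+2)  2085: Thu (+1)
  2086: Fri (+1)  2087: Sat (+1)  2088: Mon (+2) ✓  2089: Tue (+1)  2090: Wed (+1)
  2091: Thu (+1)  2092: Sat (+2)
Monday years: 2066, 2077, 2083, 2088 — 4 in total.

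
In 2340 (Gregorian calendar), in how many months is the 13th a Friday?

2

Check the 13th of each month of 2340: Jan 13: Sat, Feb 13: Tue, Mar 13: Wed, Apr 13: Sat, May 13: Mon, Jun 13: Thu, Jul 13: Sat, Aug 13: Tue, Sep 13: Fri, Oct 13: Sun, Nov 13: Wed, Dec 13: Fri.
Friday occurs in September, December — 2 months.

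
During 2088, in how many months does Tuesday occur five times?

4

A month of length L has five Tuesdays iff its first Tuesday is on day ≤ L−28 (so day 1–3 in a 31-day month, 1–2 in a 30-day month, day 1 in a leap February).
Checking each month of 2088: Jan starts Thu (31d); Feb starts Sun (29d); Mar starts Mon (31d) ✓; Apr starts Thu (30d); May starts Sat (31d); Jun starts Tue (30d) ✓; Jul starts Thu (31d); Aug starts Sun (31d) ✓; Sep starts Wed (30d); Oct starts Fri (31d); Nov starts Mon (30d) ✓; Dec starts Wed (31d).
Five-Tuesday months: March, June, August, November → 4.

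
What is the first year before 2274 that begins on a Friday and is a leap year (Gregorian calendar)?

2264

Jan 1 advances by 2 weekdays after a leap year and by 1 after a common year.
2274: Jan 1 is Thursday.
2273: Wednesday
2272: Monday (leap)
2271: Sunday
2270: Saturday
2269: Friday
2268: Wednesday (leap)
2267: Tuesday
2266: Monday
2265: Sunday
2264: Friday (leap)
2264 begins on a Friday and is a leap year.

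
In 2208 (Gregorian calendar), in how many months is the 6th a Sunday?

2

Check the 6th of each month of 2208: Jan 6: Wed, Feb 6: Sat, Mar 6: Sun, Apr 6: Wed, May 6: Fri, Jun 6: Mon, Jul 6: Wed, Aug 6: Sat, Sep 6: Tue, Oct 6: Thu, Nov 6: Sun, Dec 6: Tue.
Sunday occurs in March, November — 2 months.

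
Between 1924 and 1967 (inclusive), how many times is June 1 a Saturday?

6

Track June 1's weekday year by year (advancing +1, or +2 across a Feb 29):
  1924: Sun  1925: Mon (+1)  1926: Tue (+1)  1927: Wed (+1)  1928: Fri (+2)
  1929: Sat (+1) ✓  1930: Sun (+1)  1931: Mon (+1)  1932: Wed (+2)  1933: Thu (+1)
  1934: Fri (+1)  1935: Sat (+1) ✓  1936: Mon (+2)  1937: Tue (+1)  … (16 more years) …
  1954: Tue (+1)  1955: Wed (+1)  1956: Fri (+2)  1957: Sat (+1) ✓  1958: Sun (+1)
  1959: Mon (+1)  1960: Wed (+2)  1961: Thu (+1)  1962: Fri (+1)  1963: Sat (+1) ✓
  1964: Mon (+2)  1965: Tue (+1)  1966: Wed (+1)  1967: Thu (+1)
Saturday years: 1929, 1935, 1940, 1946, 1957, 1963 — 6 in total.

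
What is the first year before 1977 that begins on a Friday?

Jan 1 advances by 2 weekdays after a leap year and by 1 after a common year.
1977: Jan 1 is Saturday.
1976: Thursday (leap)
1975: Wednesday
1974: Tuesday
1973: Monday
1972: Saturday (leap)
1971: Friday
1971 begins on a Friday

1971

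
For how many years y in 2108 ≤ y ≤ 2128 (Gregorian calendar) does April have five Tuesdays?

7

April has 30 days; it has five Tuesdays when Tuesday falls among the first (month-length − 28) days — i.e. when April 1 is one of Tuesday/Monday.
April 1 by year: 2108:Sun 2109:Mon✓ 2110:Tue✓ 2111:Wed 2112:Fri 2113:Sat 2114:Sun 2115:Mon✓ 2116:Wed 2117:Thu 2118:Fri 2119:Sat 2120:Mon✓ 2121:Tue✓ 2122:Wed 2123:Thu 2124:Sat 2125:Sun 2126:Mon✓ 2127:Tue✓ 2128:Thu
Years with five Tuesdays: 2109, 2110, 2115, 2120, 2121, 2126, 2127 → 7.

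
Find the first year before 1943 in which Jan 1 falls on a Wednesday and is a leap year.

1936

Jan 1 advances by 2 weekdays after a leap year and by 1 after a common year.
1943: Jan 1 is Friday.
1942: Thursday
1941: Wednesday
1940: Monday (leap)
1939: Sunday
1938: Saturday
1937: Friday
1936: Wednesday (leap)
1936 begins on a Wednesday and is a leap year.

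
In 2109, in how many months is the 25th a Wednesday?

Check the 25th of each month of 2109: Jan 25: Fri, Feb 25: Mon, Mar 25: Mon, Apr 25: Thu, May 25: Sat, Jun 25: Tue, Jul 25: Thu, Aug 25: Sun, Sep 25: Wed, Oct 25: Fri, Nov 25: Mon, Dec 25: Wed.
Wednesday occurs in September, December — 2 months.

2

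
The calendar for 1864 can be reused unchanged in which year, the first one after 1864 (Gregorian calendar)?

Two years share a calendar iff Jan 1 falls on the same weekday and both are leap or both are common. 1864: Jan 1 is Friday, leap year.
1865: Jan 1 Sunday, common
1866: Jan 1 Monday, common
1867: Jan 1 Tuesday, common
1868: Jan 1 Wednesday, leap
1869: Jan 1 Friday, common
1870: Jan 1 Saturday, common
1871: Jan 1 Sunday, common
1872: Jan 1 Monday, leap
1873: Jan 1 Wednesday, common
1874: Jan 1 Thursday, common
1875: Jan 1 Friday, common
1876: Jan 1 Saturday, leap
1877: Jan 1 Monday, common
1878: Jan 1 Tuesday, common
1879: Jan 1 Wednesday, common
1880: Jan 1 Thursday, leap
1881: Jan 1 Saturday, common
1882: Jan 1 Sunday, common
1883: Jan 1 Monday, common
1884: Jan 1 Tuesday, leap
1885: Jan 1 Thursday, common
1886: Jan 1 Friday, common
1887: Jan 1 Saturday, common
1888: Jan 1 Sunday, leap
1889: Jan 1 Tuesday, common
1890: Jan 1 Wednesday, common
1891: Jan 1 Thursday, common
1892: Jan 1 Friday, leap
1892 matches on both conditions.

1892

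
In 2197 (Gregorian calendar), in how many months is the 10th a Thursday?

Check the 10th of each month of 2197: Jan 10: Tue, Feb 10: Fri, Mar 10: Fri, Apr 10: Mon, May 10: Wed, Jun 10: Sat, Jul 10: Mon, Aug 10: Thu, Sep 10: Sun, Oct 10: Tue, Nov 10: Fri, Dec 10: Sun.
Thursday occurs in August — 1 month.

1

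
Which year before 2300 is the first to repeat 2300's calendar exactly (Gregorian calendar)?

2294

Two years share a calendar iff Jan 1 falls on the same weekday and both are leap or both are common. 2300: Jan 1 is Monday, common year.
2299: Jan 1 Sunday, common
2298: Jan 1 Saturday, common
2297: Jan 1 Friday, common
2296: Jan 1 Wednesday, leap
2295: Jan 1 Tuesday, common
2294: Jan 1 Monday, common
2294 matches on both conditions.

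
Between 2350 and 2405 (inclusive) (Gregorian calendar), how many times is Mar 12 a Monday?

8

Track Mar 12's weekday year by year (advancing +1, or +2 across a Feb 29):
  2350: Sun  2351: Mon (+1) ✓  2352: Wed (+2)  2353: Thu (+1)  2354: Fri (+1)
  2355: Sat (+1)  2356: Mon (+2) ✓  2357: Tue (+1)  2358: Wed (+1)  2359: Thu (+1)
  2360: Sat (+2)  2361: Sun (+1)  2362: Mon (+1) ✓  2363: Tue (+1)  … (28 more years) …
  2392: Thu (+2)  2393: Fri (+1)  2394: Sat (+1)  2395: Sun (+1)  2396: Tue (+2)
  2397: Wed (+1)  2398: Thu (+1)  2399: Fri (+1)  2400: Sun (+2)  2401: Mon (+1) ✓
  2402: Tue (+1)  2403: Wed (+1)  2404: Fri (+2)  2405: Sat (+1)
Monday years: 2351, 2356, 2362, 2373, 2379, 2384, 2390, 2401 — 8 in total.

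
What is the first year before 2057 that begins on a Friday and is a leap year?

Jan 1 advances by 2 weekdays after a leap year and by 1 after a common year.
2057: Jan 1 is Monday.
2056: Saturday (leap)
2055: Friday
2054: Thursday
2053: Wednesday
2052: Monday (leap)
2051: Sunday
2050: Saturday
2049: Friday
2048: Wednesday (leap)
2047: Tuesday
2046: Monday
2045: Sunday
2044: Friday (leap)
2044 begins on a Friday and is a leap year.

2044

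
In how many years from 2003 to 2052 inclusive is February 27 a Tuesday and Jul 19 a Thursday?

Check each year's weekday for February 27 and Jul 19:
  2003: Thu/Sat  2004: Fri/Mon  2005: Sun/Tue  2006: Mon/Wed  2007: Tue/Thu ✓  2008: Wed/Sat  2009: Fri/Sun  2010: Sat/Mon  2011: Sun/Tue  2012: Mon/Thu  2013: Wed/Fri  2014: Thu/Sat  2015: Fri/Sun  2016: Sat/Tue  …(22 more)…  2039: Sun/Tue  2040: Mon/Thu  2041: Wed/Fri  2042: Thu/Sat  2043: Fri/Sun  2044: Sat/Tue  2045: Mon/Wed  2046: Tue/Thu ✓  2047: Wed/Fri  2048: Thu/Sun  2049: Sat/Mon  2050: Sun/Tue  2051: Mon/Wed  2052: Tue/Fri
Both conditions hold in: 2007, 2018, 2029, 2035, 2046 — 5.

5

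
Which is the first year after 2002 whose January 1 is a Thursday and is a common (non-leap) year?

2009

Jan 1 advances by 2 weekdays after a leap year and by 1 after a common year.
2002: Jan 1 is Tuesday.
2003: Wednesday
2004: Thursday (leap)
2005: Saturday
2006: Sunday
2007: Monday
2008: Tuesday (leap)
2009: Thursday
2009 begins on a Thursday and is a common year.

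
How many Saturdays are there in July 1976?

July 1976 has 31 days and begins on Thursday.
The first Saturday is July 3.
Saturdays fall on 3, 10, 17, 24, 31 — that's 5.

5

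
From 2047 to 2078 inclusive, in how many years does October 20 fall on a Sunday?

Track October 20's weekday year by year (advancing +1, or +2 across a Feb 29):
  2047: Sun ✓  2048: Tue (+2)  2049: Wed (+1)  2050: Thu (+1)  2051: Fri (+1)
  2052: Sun (+2) ✓  2053: Mon (+1)  2054: Tue (+1)  2055: Wed (+1)  2056: Fri (+2)
  2057: Sat (+1)  2058: Sun (+1) ✓  2059: Mon (+1)  2060: Wed (+2)  … (4 more years) …
  2065: Tue (+1)  2066: Wed (+1)  2067: Thu (+1)  2068: Sat (+2)  2069: Sun (+1) ✓
  2070: Mon (+1)  2071: Tue (+1)  2072: Thu (+2)  2073: Fri (+1)  2074: Sat (+1)
  2075: Sun (+1) ✓  2076: Tue (+2)  2077: Wed (+1)  2078: Thu (+1)
Sunday years: 2047, 2052, 2058, 2069, 2075 — 5 in total.

5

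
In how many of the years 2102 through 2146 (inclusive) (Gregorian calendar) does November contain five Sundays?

November has 30 days; it has five Sundays when Sunday falls among the first (month-length − 28) days — i.e. when November 1 is one of Sunday/Saturday.
November 1 by year: 2102:Wed 2103:Thu 2104:Sat✓ 2105:Sun✓ 2106:Mon 2107:Tue 2108:Thu 2109:Fri 2110:Sat✓ 2111:Sun✓ 2112:Tue 2113:Wed 2114:Thu 2115:Fri 2116:Sun✓ …(15 more)… 2132:Sat✓ 2133:Sun✓ 2134:Mon 2135:Tue 2136:Thu 2137:Fri 2138:Sat✓ 2139:Sun✓ 2140:Tue 2141:Wed 2142:Thu 2143:Fri 2144:Sun✓ 2145:Mon 2146:Tue
Years with five Sundays: 2104, 2105, 2110, 2111, 2116, 2121, 2122, 2127, 2132, 2133, 2138, 2139, 2144 → 13.

13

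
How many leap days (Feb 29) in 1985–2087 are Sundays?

Leap years in 1985–2087: 25 of them.
Feb 29 weekday advances by 5 (mod 7) from one leap year to the next four years later (or differs when a century non-leap intervenes).
Leap-day weekdays: 1988:Mon 1992:Sat 1996:Thu 2000:Tue 2004:Sun✓ 2008:Fri 2012:Wed 2016:Mon 2020:Sat 2024:Thu 2028:Tue 2032:Sun✓ 2036:Fri 2040:Wed 2044:Mon 2048:Sat 2052:Thu 2056:Tue 2060:Sun✓ 2064:Fri 2068:Wed 2072:Mon 2076:Sat 2080:Thu 2084:Tue
Sunday: 2004, 2032, 2060 → 3.

3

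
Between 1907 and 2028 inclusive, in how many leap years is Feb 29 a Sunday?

Leap years in 1907–2028: 31 of them.
Feb 29 weekday advances by 5 (mod 7) from one leap year to the next four years later (or differs when a century non-leap intervenes).
Leap-day weekdays: 1908:Sat 1912:Thu 1916:Tue 1920:Sun✓ 1924:Fri 1928:Wed 1932:Mon 1936:Sat 1940:Thu 1944:Tue 1948:Sun✓ 1952:Fri 1956:Wed …(5 more)… 1980:Fri 1984:Wed 1988:Mon 1992:Sat 1996:Thu 2000:Tue 2004:Sun✓ 2008:Fri 2012:Wed 2016:Mon 2020:Sat 2024:Thu 2028:Tue
Sunday: 1920, 1948, 1976, 2004 → 4.

4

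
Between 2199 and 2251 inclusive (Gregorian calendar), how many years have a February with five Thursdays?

February has 28 days (29 in leap years); it has five Thursdays when Thursday falls among the first (month-length − 28) days — i.e. when February 1 is Thursday in a leap year (never in a common year).
February 1 by year: 2199:Fri 2200:Sat 2201:Sun 2202:Mon 2203:Tue 2204:Wed 2205:Fri 2206:Sat 2207:Sun 2208:Mon 2209:Wed 2210:Thu 2211:Fri 2212:Sat 2213:Mon …(23 more)… 2237:Wed 2238:Thu 2239:Fri 2240:Sat 2241:Mon 2242:Tue 2243:Wed 2244:Thu✓ 2245:Sat 2246:Sun 2247:Mon 2248:Tue 2249:Thu 2250:Fri 2251:Sat
Years with five Thursdays: 2216, 2244 → 2.

2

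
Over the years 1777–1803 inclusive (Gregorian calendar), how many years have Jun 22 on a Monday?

4

Track Jun 22's weekday year by year (advancing +1, or +2 across a Feb 29):
  1777: Sun  1778: Mon (+1) ✓  1779: Tue (+1)  1780: Thu (+2)  1781: Fri (+1)
  1782: Sat (+1)  1783: Sun (+1)  1784: Tue (+2)  1785: Wed (+1)  1786: Thu (+1)
  1787: Fri (+1)  1788: Sun (+2)  1789: Mon (+1) ✓  1790: Tue (+1)  1791: Wed (+1)
  1792: Fri (+2)  1793: Sat (+1)  1794: Sun (+1)  1795: Mon (+1) ✓  1796: Wed (+2)
  1797: Thu (+1)  1798: Fri (+1)  1799: Sat (+1)  1800: Sun (+1)  1801: Mon (+1) ✓
  1802: Tue (+1)  1803: Wed (+1)
Monday years: 1778, 1789, 1795, 1801 — 4 in total.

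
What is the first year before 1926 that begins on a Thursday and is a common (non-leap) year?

1925

Jan 1 advances by 2 weekdays after a leap year and by 1 after a common year.
1926: Jan 1 is Friday.
1925: Thursday
1925 begins on a Thursday and is a common year.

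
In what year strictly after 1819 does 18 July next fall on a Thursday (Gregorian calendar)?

1822

From one year to the next, a fixed date's weekday advances by 1, or by 2 when a Feb 29 lies between the two dates.
1819: July 18 is Sunday.
1820: Tuesday (+2)
1821: Wednesday (+1)
1822: Thursday (+1)
18 July falls on a Thursday in 1822.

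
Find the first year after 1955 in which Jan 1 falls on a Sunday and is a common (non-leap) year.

Jan 1 advances by 2 weekdays after a leap year and by 1 after a common year.
1955: Jan 1 is Saturday.
1956: Sunday (leap)
1957: Tuesday
1958: Wednesday
1959: Thursday
1960: Friday (leap)
1961: Sunday
1961 begins on a Sunday and is a common year.

1961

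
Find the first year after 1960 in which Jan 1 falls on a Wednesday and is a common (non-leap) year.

1969

Jan 1 advances by 2 weekdays after a leap year and by 1 after a common year.
1960: Jan 1 is Friday (leap).
1961: Sunday
1962: Monday
1963: Tuesday
1964: Wednesday (leap)
1965: Friday
1966: Saturday
1967: Sunday
1968: Monday (leap)
1969: Wednesday
1969 begins on a Wednesday and is a common year.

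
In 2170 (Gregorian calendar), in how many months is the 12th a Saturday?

Check the 12th of each month of 2170: Jan 12: Fri, Feb 12: Mon, Mar 12: Mon, Apr 12: Thu, May 12: Sat, Jun 12: Tue, Jul 12: Thu, Aug 12: Sun, Sep 12: Wed, Oct 12: Fri, Nov 12: Mon, Dec 12: Wed.
Saturday occurs in May — 1 month.

1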